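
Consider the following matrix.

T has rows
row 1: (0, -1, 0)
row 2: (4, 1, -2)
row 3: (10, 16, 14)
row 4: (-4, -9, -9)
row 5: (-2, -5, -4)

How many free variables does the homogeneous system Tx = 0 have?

Row reduce to echelon form.
Swap R1 ↔ R2
R3 ← R3 − (5/2)·R1: [0, 27/2, 19]
R4 ← R4 + R1: [0, -8, -11]
R5 ← R5 + (1/2)·R1: [0, -9/2, -5]
R3 ← R3 + (27/2)·R2: [0, 0, 19]
R4 ← R4 − (8)·R2: [0, 0, -11]
R5 ← R5 − (9/2)·R2: [0, 0, -5]
R4 ← R4 + (11/19)·R3: [0, 0, 0]
R5 ← R5 + (5/19)·R3: [0, 0, 0]
3 nonzero rows, so rank(T) = 3.
T has 3 columns; by rank–nullity, nullity = 3 − 3 = 0.

0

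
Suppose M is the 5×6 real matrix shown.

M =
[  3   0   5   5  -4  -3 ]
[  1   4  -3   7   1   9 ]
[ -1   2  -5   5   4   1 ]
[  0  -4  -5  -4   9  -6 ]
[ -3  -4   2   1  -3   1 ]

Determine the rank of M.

Row reduce to echelon form.
R2 ← R2 − (1/3)·R1: [0, 4, -14/3, 16/3, 7/3, 10]
R3 ← R3 + (1/3)·R1: [0, 2, -10/3, 20/3, 8/3, 0]
R5 ← R5 + R1: [0, -4, 7, 6, -7, -2]
R3 ← R3 − (1/2)·R2: [0, 0, -1, 4, 3/2, -5]
R4 ← R4 + R2: [0, 0, -29/3, 4/3, 34/3, 4]
R5 ← R5 + R2: [0, 0, 7/3, 34/3, -14/3, 8]
R4 ← R4 − (29/3)·R3: [0, 0, 0, -112/3, -19/6, 157/3]
R5 ← R5 + (7/3)·R3: [0, 0, 0, 62/3, -7/6, -11/3]
R5 ← R5 + (31/56)·R4: [0, 0, 0, 0, -327/112, 1417/56]
Echelon form has 5 nonzero rows, so rank(M) = 5.

5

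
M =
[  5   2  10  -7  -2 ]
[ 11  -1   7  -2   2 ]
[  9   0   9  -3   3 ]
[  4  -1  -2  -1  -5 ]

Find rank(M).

3

Row reduce to echelon form.
R2 ← R2 − (11/5)·R1: [0, -27/5, -15, 67/5, 32/5]
R3 ← R3 − (9/5)·R1: [0, -18/5, -9, 48/5, 33/5]
R4 ← R4 − (4/5)·R1: [0, -13/5, -10, 23/5, -17/5]
R3 ← R3 − (2/3)·R2: [0, 0, 1, 2/3, 7/3]
R4 ← R4 − (13/27)·R2: [0, 0, -25/9, -50/27, -175/27]
R4 ← R4 + (25/9)·R3: [0, 0, 0, 0, 0]
Echelon form has 3 nonzero rows, so rank(M) = 3.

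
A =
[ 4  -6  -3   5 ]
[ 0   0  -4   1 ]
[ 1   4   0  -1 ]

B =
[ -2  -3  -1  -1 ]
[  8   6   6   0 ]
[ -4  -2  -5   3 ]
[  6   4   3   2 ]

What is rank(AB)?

3

First compute AB:
[[-14, -22, -10,  -3],
 [ 22,  12,  23, -10],
 [ 24,  17,  20,  -3]]
Now row reduce the product.
R2 ← R2 + (11/7)·R1: [0, -158/7, 51/7, -103/7]
R3 ← R3 + (12/7)·R1: [0, -145/7, 20/7, -57/7]
R3 ← R3 − (145/158)·R2: [0, 0, -605/158, 847/158]
3 nonzero rows, so rank(AB) = 3.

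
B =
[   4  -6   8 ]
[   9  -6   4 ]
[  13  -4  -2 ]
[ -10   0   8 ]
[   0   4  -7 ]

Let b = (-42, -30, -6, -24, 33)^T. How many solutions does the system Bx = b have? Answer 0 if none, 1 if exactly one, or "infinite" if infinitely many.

Row reduce the augmented matrix [B | b].
R2 ← R2 − (9/4)·R1: [0, 15/2, -14, 129/2]
R3 ← R3 − (13/4)·R1: [0, 31/2, -28, 261/2]
R4 ← R4 + (5/2)·R1: [0, -15, 28, -129]
R3 ← R3 − (31/15)·R2: [0, 0, 14/15, -14/5]
R4 ← R4 + (2)·R2: [0, 0, 0, 0]
R5 ← R5 − (8/15)·R2: [0, 0, 7/15, -7/5]
R5 ← R5 − (1/2)·R3: [0, 0, 0, 0]
The echelon form has 3 nonzero rows, and every pivot lies in the first 3 columns, so rank(B) = rank([B|b]) = 3.
The system is consistent.
rank = 3 = number of unknowns, so the solution is unique.

1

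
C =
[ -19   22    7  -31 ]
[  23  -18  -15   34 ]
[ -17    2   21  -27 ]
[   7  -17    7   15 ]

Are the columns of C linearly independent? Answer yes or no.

yes

Row reduce C to echelon form.
R2 ← R2 + (23/19)·R1: [0, 164/19, -124/19, -67/19]
R3 ← R3 − (17/19)·R1: [0, -336/19, 280/19, 14/19]
R4 ← R4 + (7/19)·R1: [0, -169/19, 182/19, 68/19]
R3 ← R3 + (84/41)·R2: [0, 0, 56/41, -266/41]
R4 ← R4 + (169/164)·R2: [0, 0, 117/41, -9/164]
R4 ← R4 − (117/56)·R3: [0, 0, 0, 27/2]
4 pivots among 4 columns.
Every column is a pivot column, so the columns are linearly independent.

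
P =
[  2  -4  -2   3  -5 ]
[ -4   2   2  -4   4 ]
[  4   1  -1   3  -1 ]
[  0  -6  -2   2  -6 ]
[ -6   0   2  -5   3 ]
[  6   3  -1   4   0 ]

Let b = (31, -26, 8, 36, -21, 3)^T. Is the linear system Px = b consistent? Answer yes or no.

Row reduce the augmented matrix [P | b].
R2 ← R2 + (2)·R1: [0, -6, -2, 2, -6, 36]
R3 ← R3 − (2)·R1: [0, 9, 3, -3, 9, -54]
R5 ← R5 + (3)·R1: [0, -12, -4, 4, -12, 72]
R6 ← R6 − (3)·R1: [0, 15, 5, -5, 15, -90]
R3 ← R3 + (3/2)·R2: [0, 0, 0, 0, 0, 0]
R4 ← R4 − R2: [0, 0, 0, 0, 0, 0]
R5 ← R5 − (2)·R2: [0, 0, 0, 0, 0, 0]
R6 ← R6 + (5/2)·R2: [0, 0, 0, 0, 0, 0]
The echelon form has 2 nonzero rows, and every pivot lies in the first 5 columns, so rank(P) = rank([P|b]) = 2.
The system is consistent.

yes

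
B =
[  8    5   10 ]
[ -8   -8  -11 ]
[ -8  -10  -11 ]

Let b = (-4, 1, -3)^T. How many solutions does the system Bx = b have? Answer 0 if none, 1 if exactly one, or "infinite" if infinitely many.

Row reduce the augmented matrix [B | b].
R2 ← R2 + R1: [0, -3, -1, -3]
R3 ← R3 + R1: [0, -5, -1, -7]
R3 ← R3 − (5/3)·R2: [0, 0, 2/3, -2]
The echelon form has 3 nonzero rows, and every pivot lies in the first 3 columns, so rank(B) = rank([B|b]) = 3.
The system is consistent.
rank = 3 = number of unknowns, so the solution is unique.

1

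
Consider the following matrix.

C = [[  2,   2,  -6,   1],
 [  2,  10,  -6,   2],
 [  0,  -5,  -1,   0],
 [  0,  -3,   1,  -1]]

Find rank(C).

3

Row reduce to echelon form.
R2 ← R2 − R1: [0, 8, 0, 1]
R3 ← R3 + (5/8)·R2: [0, 0, -1, 5/8]
R4 ← R4 + (3/8)·R2: [0, 0, 1, -5/8]
R4 ← R4 + R3: [0, 0, 0, 0]
Echelon form has 3 nonzero rows, so rank(C) = 3.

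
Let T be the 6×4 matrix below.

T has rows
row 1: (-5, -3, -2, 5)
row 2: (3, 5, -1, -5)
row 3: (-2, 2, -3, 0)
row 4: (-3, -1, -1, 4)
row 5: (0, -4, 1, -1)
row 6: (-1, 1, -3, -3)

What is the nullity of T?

Row reduce to echelon form.
R2 ← R2 + (3/5)·R1: [0, 16/5, -11/5, -2]
R3 ← R3 − (2/5)·R1: [0, 16/5, -11/5, -2]
R4 ← R4 − (3/5)·R1: [0, 4/5, 1/5, 1]
R6 ← R6 − (1/5)·R1: [0, 8/5, -13/5, -4]
R3 ← R3 − R2: [0, 0, 0, 0]
R4 ← R4 − (1/4)·R2: [0, 0, 3/4, 3/2]
R5 ← R5 + (5/4)·R2: [0, 0, -7/4, -7/2]
R6 ← R6 − (1/2)·R2: [0, 0, -3/2, -3]
Swap R3 ↔ R4
R5 ← R5 + (7/3)·R3: [0, 0, 0, 0]
R6 ← R6 + (2)·R3: [0, 0, 0, 0]
3 nonzero rows, so rank(T) = 3.
T has 4 columns; by rank–nullity, nullity = 4 − 3 = 1.

1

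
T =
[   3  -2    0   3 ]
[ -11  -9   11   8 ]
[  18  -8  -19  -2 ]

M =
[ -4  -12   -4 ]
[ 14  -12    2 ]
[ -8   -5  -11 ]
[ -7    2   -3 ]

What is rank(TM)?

First compute TM:
[[-61,  -6, -25],
 [-226, 201, -119],
 [-18, -29, 127]]
Now row reduce the product.
R2 ← R2 − (226/61)·R1: [0, 13617/61, -1609/61]
R3 ← R3 − (18/61)·R1: [0, -1661/61, 8197/61]
R3 ← R3 + (1661/13617)·R2: [0, 0, 1786000/13617]
3 nonzero rows, so rank(TM) = 3.

3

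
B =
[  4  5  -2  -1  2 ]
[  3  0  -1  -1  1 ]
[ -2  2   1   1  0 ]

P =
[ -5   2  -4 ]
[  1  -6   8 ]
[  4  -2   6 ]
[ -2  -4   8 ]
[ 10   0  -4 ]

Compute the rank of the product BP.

3

First compute BP:
[[ -1, -14,  -4],
 [ -7,  12, -30],
 [ 14, -22,  38]]
Now row reduce the product.
R2 ← R2 − (7)·R1: [0, 110, -2]
R3 ← R3 + (14)·R1: [0, -218, -18]
R3 ← R3 + (109/55)·R2: [0, 0, -1208/55]
3 nonzero rows, so rank(BP) = 3.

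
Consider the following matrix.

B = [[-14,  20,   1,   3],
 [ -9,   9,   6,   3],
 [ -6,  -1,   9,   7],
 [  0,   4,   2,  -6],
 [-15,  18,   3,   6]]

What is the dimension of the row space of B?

3

Row reduce to echelon form.
R2 ← R2 − (9/14)·R1: [0, -27/7, 75/14, 15/14]
R3 ← R3 − (3/7)·R1: [0, -67/7, 60/7, 40/7]
R5 ← R5 − (15/14)·R1: [0, -24/7, 27/14, 39/14]
R3 ← R3 − (67/27)·R2: [0, 0, -85/18, 55/18]
R4 ← R4 + (28/27)·R2: [0, 0, 68/9, -44/9]
R5 ← R5 − (8/9)·R2: [0, 0, -17/6, 11/6]
R4 ← R4 + (8/5)·R3: [0, 0, 0, 0]
R5 ← R5 − (3/5)·R3: [0, 0, 0, 0]
Echelon form has 3 nonzero rows, so rank(B) = 3.
The row space has dimension equal to the rank: 3.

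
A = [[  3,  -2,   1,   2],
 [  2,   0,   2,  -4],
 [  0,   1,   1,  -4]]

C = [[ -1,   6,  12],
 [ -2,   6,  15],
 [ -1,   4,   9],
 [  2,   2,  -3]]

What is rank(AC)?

First compute AC:
[[  4,  14,   9],
 [-12,  12,  54],
 [-11,   2,  36]]
Now row reduce the product.
R2 ← R2 + (3)·R1: [0, 54, 81]
R3 ← R3 + (11/4)·R1: [0, 81/2, 243/4]
R3 ← R3 − (3/4)·R2: [0, 0, 0]
2 nonzero rows, so rank(AC) = 2.

2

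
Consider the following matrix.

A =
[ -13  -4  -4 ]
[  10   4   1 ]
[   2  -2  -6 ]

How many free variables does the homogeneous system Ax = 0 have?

0

Row reduce to echelon form.
R2 ← R2 + (10/13)·R1: [0, 12/13, -27/13]
R3 ← R3 + (2/13)·R1: [0, -34/13, -86/13]
R3 ← R3 + (17/6)·R2: [0, 0, -25/2]
3 nonzero rows, so rank(A) = 3.
A has 3 columns; by rank–nullity, nullity = 3 − 3 = 0.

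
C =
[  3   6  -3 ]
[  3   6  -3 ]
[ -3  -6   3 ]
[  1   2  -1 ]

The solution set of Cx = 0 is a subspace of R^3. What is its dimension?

Row reduce to echelon form.
R2 ← R2 − R1: [0, 0, 0]
R3 ← R3 + R1: [0, 0, 0]
R4 ← R4 − (1/3)·R1: [0, 0, 0]
1 nonzero row, so rank(C) = 1.
C has 3 columns; by rank–nullity, nullity = 3 − 1 = 2.

2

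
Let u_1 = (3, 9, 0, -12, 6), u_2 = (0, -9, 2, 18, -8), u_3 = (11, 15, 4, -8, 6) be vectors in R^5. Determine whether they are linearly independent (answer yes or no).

Form the matrix with these vectors as rows and row reduce.
R3 ← R3 − (11/3)·R1: [0, -18, 4, 36, -16]
R3 ← R3 − (2)·R2: [0, 0, 0, 0, 0]
2 nonzero rows, so the 3 vectors span a space of dimension 2.
Since 2 < 3, the vectors are linearly dependent.

no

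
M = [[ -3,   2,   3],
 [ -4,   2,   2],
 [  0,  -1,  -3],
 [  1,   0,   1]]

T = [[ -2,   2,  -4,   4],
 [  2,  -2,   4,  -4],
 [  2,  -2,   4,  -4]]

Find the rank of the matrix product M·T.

First compute MT:
[[ 16, -16,  32, -32],
 [ 16, -16,  32, -32],
 [ -8,   8, -16,  16],
 [  0,   0,   0,   0]]
Now row reduce the product.
R2 ← R2 − R1: [0, 0, 0, 0]
R3 ← R3 + (1/2)·R1: [0, 0, 0, 0]
1 nonzero row, so rank(MT) = 1.

1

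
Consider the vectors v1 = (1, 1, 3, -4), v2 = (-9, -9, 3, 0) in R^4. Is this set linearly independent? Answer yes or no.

yes

Form the matrix with these vectors as rows and row reduce.
R2 ← R2 + (9)·R1: [0, 0, 30, -36]
2 nonzero rows, so the 2 vectors span a space of dimension 2.
Since 2 = 2, the vectors are linearly independent.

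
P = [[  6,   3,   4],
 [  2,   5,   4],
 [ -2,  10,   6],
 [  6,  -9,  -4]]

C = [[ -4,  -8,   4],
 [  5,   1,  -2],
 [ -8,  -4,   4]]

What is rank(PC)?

First compute PC:
[[-41, -61,  34],
 [-15, -27,  14],
 [ 10,   2,  -4],
 [-37, -41,  26]]
Now row reduce the product.
R2 ← R2 − (15/41)·R1: [0, -192/41, 64/41]
R3 ← R3 + (10/41)·R1: [0, -528/41, 176/41]
R4 ← R4 − (37/41)·R1: [0, 576/41, -192/41]
R3 ← R3 − (11/4)·R2: [0, 0, 0]
R4 ← R4 + (3)·R2: [0, 0, 0]
2 nonzero rows, so rank(PC) = 2.

2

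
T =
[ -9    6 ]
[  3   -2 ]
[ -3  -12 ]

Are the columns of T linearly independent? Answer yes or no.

Row reduce T to echelon form.
R2 ← R2 + (1/3)·R1: [0, 0]
R3 ← R3 − (1/3)·R1: [0, -14]
Swap R2 ↔ R3
2 pivots among 2 columns.
Every column is a pivot column, so the columns are linearly independent.

yes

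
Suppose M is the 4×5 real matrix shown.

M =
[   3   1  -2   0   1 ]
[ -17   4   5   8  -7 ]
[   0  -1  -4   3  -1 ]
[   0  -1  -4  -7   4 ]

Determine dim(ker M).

1

Row reduce to echelon form.
R2 ← R2 + (17/3)·R1: [0, 29/3, -19/3, 8, -4/3]
R3 ← R3 + (3/29)·R2: [0, 0, -135/29, 111/29, -33/29]
R4 ← R4 + (3/29)·R2: [0, 0, -135/29, -179/29, 112/29]
R4 ← R4 − R3: [0, 0, 0, -10, 5]
4 nonzero rows, so rank(M) = 4.
M has 5 columns; by rank–nullity, nullity = 5 − 4 = 1.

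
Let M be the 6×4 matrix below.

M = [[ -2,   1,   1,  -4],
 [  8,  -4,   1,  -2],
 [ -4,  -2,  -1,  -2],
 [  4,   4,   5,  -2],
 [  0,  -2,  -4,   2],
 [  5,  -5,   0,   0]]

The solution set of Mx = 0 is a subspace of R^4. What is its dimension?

Row reduce to echelon form.
R2 ← R2 + (4)·R1: [0, 0, 5, -18]
R3 ← R3 − (2)·R1: [0, -4, -3, 6]
R4 ← R4 + (2)·R1: [0, 6, 7, -10]
R6 ← R6 + (5/2)·R1: [0, -5/2, 5/2, -10]
Swap R2 ↔ R3
R4 ← R4 + (3/2)·R2: [0, 0, 5/2, -1]
R5 ← R5 − (1/2)·R2: [0, 0, -5/2, -1]
R6 ← R6 − (5/8)·R2: [0, 0, 35/8, -55/4]
R4 ← R4 − (1/2)·R3: [0, 0, 0, 8]
R5 ← R5 + (1/2)·R3: [0, 0, 0, -10]
R6 ← R6 − (7/8)·R3: [0, 0, 0, 2]
R5 ← R5 + (5/4)·R4: [0, 0, 0, 0]
R6 ← R6 − (1/4)·R4: [0, 0, 0, 0]
4 nonzero rows, so rank(M) = 4.
M has 4 columns; by rank–nullity, nullity = 4 − 4 = 0.

0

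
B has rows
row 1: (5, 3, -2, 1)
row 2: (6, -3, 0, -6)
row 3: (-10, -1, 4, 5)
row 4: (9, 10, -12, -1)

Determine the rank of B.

4

Row reduce to echelon form.
R2 ← R2 − (6/5)·R1: [0, -33/5, 12/5, -36/5]
R3 ← R3 + (2)·R1: [0, 5, 0, 7]
R4 ← R4 − (9/5)·R1: [0, 23/5, -42/5, -14/5]
R3 ← R3 + (25/33)·R2: [0, 0, 20/11, 17/11]
R4 ← R4 + (23/33)·R2: [0, 0, -74/11, -86/11]
R4 ← R4 + (37/10)·R3: [0, 0, 0, -21/10]
Echelon form has 4 nonzero rows, so rank(B) = 4.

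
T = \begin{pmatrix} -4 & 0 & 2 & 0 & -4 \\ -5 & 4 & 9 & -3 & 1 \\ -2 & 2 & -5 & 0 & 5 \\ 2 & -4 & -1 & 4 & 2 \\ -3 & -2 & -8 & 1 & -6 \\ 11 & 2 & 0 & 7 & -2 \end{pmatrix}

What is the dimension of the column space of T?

5

Row reduce to echelon form.
R2 ← R2 − (5/4)·R1: [0, 4, 13/2, -3, 6]
R3 ← R3 − (1/2)·R1: [0, 2, -6, 0, 7]
R4 ← R4 + (1/2)·R1: [0, -4, 0, 4, 0]
R5 ← R5 − (3/4)·R1: [0, -2, -19/2, 1, -3]
R6 ← R6 + (11/4)·R1: [0, 2, 11/2, 7, -13]
R3 ← R3 − (1/2)·R2: [0, 0, -37/4, 3/2, 4]
R4 ← R4 + R2: [0, 0, 13/2, 1, 6]
R5 ← R5 + (1/2)·R2: [0, 0, -25/4, -1/2, 0]
R6 ← R6 − (1/2)·R2: [0, 0, 9/4, 17/2, -16]
R4 ← R4 + (26/37)·R3: [0, 0, 0, 76/37, 326/37]
R5 ← R5 − (25/37)·R3: [0, 0, 0, -56/37, -100/37]
R6 ← R6 + (9/37)·R3: [0, 0, 0, 328/37, -556/37]
R5 ← R5 + (14/19)·R4: [0, 0, 0, 0, 72/19]
R6 ← R6 − (82/19)·R4: [0, 0, 0, 0, -1008/19]
R6 ← R6 + (14)·R5: [0, 0, 0, 0, 0]
Echelon form has 5 nonzero rows, so rank(T) = 5.
The column space has dimension equal to the rank: 5.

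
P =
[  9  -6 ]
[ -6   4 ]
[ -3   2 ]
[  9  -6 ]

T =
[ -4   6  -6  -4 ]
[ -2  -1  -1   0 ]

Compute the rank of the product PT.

1

First compute PT:
[[-24,  60, -48, -36],
 [ 16, -40,  32,  24],
 [  8, -20,  16,  12],
 [-24,  60, -48, -36]]
Now row reduce the product.
R2 ← R2 + (2/3)·R1: [0, 0, 0, 0]
R3 ← R3 + (1/3)·R1: [0, 0, 0, 0]
R4 ← R4 − R1: [0, 0, 0, 0]
1 nonzero row, so rank(PT) = 1.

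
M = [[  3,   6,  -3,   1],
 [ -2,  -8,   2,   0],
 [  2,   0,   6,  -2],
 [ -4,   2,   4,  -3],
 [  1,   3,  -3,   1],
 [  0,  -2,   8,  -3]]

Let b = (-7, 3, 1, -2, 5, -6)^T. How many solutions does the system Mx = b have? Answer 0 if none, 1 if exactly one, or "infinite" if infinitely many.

Row reduce the augmented matrix [M | b].
R2 ← R2 + (2/3)·R1: [0, -4, 0, 2/3, -5/3]
R3 ← R3 − (2/3)·R1: [0, -4, 8, -8/3, 17/3]
R4 ← R4 + (4/3)·R1: [0, 10, 0, -5/3, -34/3]
R5 ← R5 − (1/3)·R1: [0, 1, -2, 2/3, 22/3]
R3 ← R3 − R2: [0, 0, 8, -10/3, 22/3]
R4 ← R4 + (5/2)·R2: [0, 0, 0, 0, -31/2]
R5 ← R5 + (1/4)·R2: [0, 0, -2, 5/6, 83/12]
R6 ← R6 − (1/2)·R2: [0, 0, 8, -10/3, -31/6]
R5 ← R5 + (1/4)·R3: [0, 0, 0, 0, 35/4]
R6 ← R6 − R3: [0, 0, 0, 0, -25/2]
R5 ← R5 + (35/62)·R4: [0, 0, 0, 0, 0]
R6 ← R6 − (25/31)·R4: [0, 0, 0, 0, 0]
The echelon form has 4 nonzero rows; the last pivot sits in the augmented column, so rank(M) = 3 but rank([M|b]) = 4.
Since the ranks differ, the system is inconsistent.
It has no solutions.

0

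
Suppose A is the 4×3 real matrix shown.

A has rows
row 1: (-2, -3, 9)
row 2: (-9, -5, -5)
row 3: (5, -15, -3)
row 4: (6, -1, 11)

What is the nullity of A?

0

Row reduce to echelon form.
R2 ← R2 − (9/2)·R1: [0, 17/2, -91/2]
R3 ← R3 + (5/2)·R1: [0, -45/2, 39/2]
R4 ← R4 + (3)·R1: [0, -10, 38]
R3 ← R3 + (45/17)·R2: [0, 0, -1716/17]
R4 ← R4 + (20/17)·R2: [0, 0, -264/17]
R4 ← R4 − (2/13)·R3: [0, 0, 0]
3 nonzero rows, so rank(A) = 3.
A has 3 columns; by rank–nullity, nullity = 3 − 3 = 0.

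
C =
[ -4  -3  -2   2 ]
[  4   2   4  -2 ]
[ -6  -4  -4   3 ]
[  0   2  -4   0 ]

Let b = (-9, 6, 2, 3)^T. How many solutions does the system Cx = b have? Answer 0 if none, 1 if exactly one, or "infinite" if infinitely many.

0

Row reduce the augmented matrix [C | b].
R2 ← R2 + R1: [0, -1, 2, 0, -3]
R3 ← R3 − (3/2)·R1: [0, 1/2, -1, 0, 31/2]
R3 ← R3 + (1/2)·R2: [0, 0, 0, 0, 14]
R4 ← R4 + (2)·R2: [0, 0, 0, 0, -3]
R4 ← R4 + (3/14)·R3: [0, 0, 0, 0, 0]
The echelon form has 3 nonzero rows; the last pivot sits in the augmented column, so rank(C) = 2 but rank([C|b]) = 3.
Since the ranks differ, the system is inconsistent.
It has no solutions.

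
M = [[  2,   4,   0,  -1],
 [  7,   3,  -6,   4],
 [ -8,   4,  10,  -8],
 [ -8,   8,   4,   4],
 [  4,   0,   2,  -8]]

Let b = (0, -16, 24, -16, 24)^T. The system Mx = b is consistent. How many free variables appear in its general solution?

1

Row reduce the augmented matrix [M | b].
R2 ← R2 − (7/2)·R1: [0, -11, -6, 15/2, -16]
R3 ← R3 + (4)·R1: [0, 20, 10, -12, 24]
R4 ← R4 + (4)·R1: [0, 24, 4, 0, -16]
R5 ← R5 − (2)·R1: [0, -8, 2, -6, 24]
R3 ← R3 + (20/11)·R2: [0, 0, -10/11, 18/11, -56/11]
R4 ← R4 + (24/11)·R2: [0, 0, -100/11, 180/11, -560/11]
R5 ← R5 − (8/11)·R2: [0, 0, 70/11, -126/11, 392/11]
R4 ← R4 − (10)·R3: [0, 0, 0, 0, 0]
R5 ← R5 + (7)·R3: [0, 0, 0, 0, 0]
The echelon form has 3 nonzero rows, and every pivot lies in the first 4 columns, so rank(M) = rank([M|b]) = 3.
The system is consistent.
Free variables = (unknowns) − (rank) = 4 − 3 = 1.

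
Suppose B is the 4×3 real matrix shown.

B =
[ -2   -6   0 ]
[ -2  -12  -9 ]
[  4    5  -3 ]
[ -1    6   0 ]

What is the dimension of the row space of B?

Row reduce to echelon form.
R2 ← R2 − R1: [0, -6, -9]
R3 ← R3 + (2)·R1: [0, -7, -3]
R4 ← R4 − (1/2)·R1: [0, 9, 0]
R3 ← R3 − (7/6)·R2: [0, 0, 15/2]
R4 ← R4 + (3/2)·R2: [0, 0, -27/2]
R4 ← R4 + (9/5)·R3: [0, 0, 0]
Echelon form has 3 nonzero rows, so rank(B) = 3.
The row space has dimension equal to the rank: 3.

3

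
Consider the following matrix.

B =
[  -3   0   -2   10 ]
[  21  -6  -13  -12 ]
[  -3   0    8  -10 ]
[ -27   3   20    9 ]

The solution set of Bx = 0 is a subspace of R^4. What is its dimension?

Row reduce to echelon form.
R2 ← R2 + (7)·R1: [0, -6, -27, 58]
R3 ← R3 − R1: [0, 0, 10, -20]
R4 ← R4 − (9)·R1: [0, 3, 38, -81]
R4 ← R4 + (1/2)·R2: [0, 0, 49/2, -52]
R4 ← R4 − (49/20)·R3: [0, 0, 0, -3]
4 nonzero rows, so rank(B) = 4.
B has 4 columns; by rank–nullity, nullity = 4 − 4 = 0.

0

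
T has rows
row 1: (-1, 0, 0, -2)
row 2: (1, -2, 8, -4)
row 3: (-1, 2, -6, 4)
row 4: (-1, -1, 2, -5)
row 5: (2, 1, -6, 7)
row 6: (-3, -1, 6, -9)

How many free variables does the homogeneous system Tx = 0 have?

Row reduce to echelon form.
R2 ← R2 + R1: [0, -2, 8, -6]
R3 ← R3 − R1: [0, 2, -6, 6]
R4 ← R4 − R1: [0, -1, 2, -3]
R5 ← R5 + (2)·R1: [0, 1, -6, 3]
R6 ← R6 − (3)·R1: [0, -1, 6, -3]
R3 ← R3 + R2: [0, 0, 2, 0]
R4 ← R4 − (1/2)·R2: [0, 0, -2, 0]
R5 ← R5 + (1/2)·R2: [0, 0, -2, 0]
R6 ← R6 − (1/2)·R2: [0, 0, 2, 0]
R4 ← R4 + R3: [0, 0, 0, 0]
R5 ← R5 + R3: [0, 0, 0, 0]
R6 ← R6 − R3: [0, 0, 0, 0]
3 nonzero rows, so rank(T) = 3.
T has 4 columns; by rank–nullity, nullity = 4 − 3 = 1.

1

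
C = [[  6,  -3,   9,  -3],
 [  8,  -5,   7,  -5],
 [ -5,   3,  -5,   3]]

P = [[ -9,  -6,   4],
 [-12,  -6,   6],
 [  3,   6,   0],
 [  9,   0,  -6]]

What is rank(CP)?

2

First compute CP:
[[-18,  36,  24],
 [-36,  24,  32],
 [ 21, -18, -20]]
Now row reduce the product.
R2 ← R2 − (2)·R1: [0, -48, -16]
R3 ← R3 + (7/6)·R1: [0, 24, 8]
R3 ← R3 + (1/2)·R2: [0, 0, 0]
2 nonzero rows, so rank(CP) = 2.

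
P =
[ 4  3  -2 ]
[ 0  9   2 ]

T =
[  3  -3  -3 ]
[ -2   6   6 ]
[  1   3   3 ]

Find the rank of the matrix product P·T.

2

First compute PT:
[[  4,   0,   0],
 [-16,  60,  60]]
Now row reduce the product.
R2 ← R2 + (4)·R1: [0, 60, 60]
2 nonzero rows, so rank(PT) = 2.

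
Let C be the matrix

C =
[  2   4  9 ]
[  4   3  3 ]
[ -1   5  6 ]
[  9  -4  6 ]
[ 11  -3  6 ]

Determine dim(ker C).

Row reduce to echelon form.
R2 ← R2 − (2)·R1: [0, -5, -15]
R3 ← R3 + (1/2)·R1: [0, 7, 21/2]
R4 ← R4 − (9/2)·R1: [0, -22, -69/2]
R5 ← R5 − (11/2)·R1: [0, -25, -87/2]
R3 ← R3 + (7/5)·R2: [0, 0, -21/2]
R4 ← R4 − (22/5)·R2: [0, 0, 63/2]
R5 ← R5 − (5)·R2: [0, 0, 63/2]
R4 ← R4 + (3)·R3: [0, 0, 0]
R5 ← R5 + (3)·R3: [0, 0, 0]
3 nonzero rows, so rank(C) = 3.
C has 3 columns; by rank–nullity, nullity = 3 − 3 = 0.

0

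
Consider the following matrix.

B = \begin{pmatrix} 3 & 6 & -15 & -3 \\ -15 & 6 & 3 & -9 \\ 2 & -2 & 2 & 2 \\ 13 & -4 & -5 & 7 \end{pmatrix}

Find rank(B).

Row reduce to echelon form.
R2 ← R2 + (5)·R1: [0, 36, -72, -24]
R3 ← R3 − (2/3)·R1: [0, -6, 12, 4]
R4 ← R4 − (13/3)·R1: [0, -30, 60, 20]
R3 ← R3 + (1/6)·R2: [0, 0, 0, 0]
R4 ← R4 + (5/6)·R2: [0, 0, 0, 0]
Echelon form has 2 nonzero rows, so rank(B) = 2.

2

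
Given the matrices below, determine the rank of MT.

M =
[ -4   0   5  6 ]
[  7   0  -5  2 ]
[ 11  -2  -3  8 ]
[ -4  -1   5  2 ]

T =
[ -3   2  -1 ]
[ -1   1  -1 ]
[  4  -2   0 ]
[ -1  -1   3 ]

2

First compute MT:
[[ 26, -24,  22],
 [-43,  22,  -1],
 [-51,  18,  15],
 [ 31, -21,  11]]
Now row reduce the product.
R2 ← R2 + (43/26)·R1: [0, -230/13, 460/13]
R3 ← R3 + (51/26)·R1: [0, -378/13, 756/13]
R4 ← R4 − (31/26)·R1: [0, 99/13, -198/13]
R3 ← R3 − (189/115)·R2: [0, 0, 0]
R4 ← R4 + (99/230)·R2: [0, 0, 0]
2 nonzero rows, so rank(MT) = 2.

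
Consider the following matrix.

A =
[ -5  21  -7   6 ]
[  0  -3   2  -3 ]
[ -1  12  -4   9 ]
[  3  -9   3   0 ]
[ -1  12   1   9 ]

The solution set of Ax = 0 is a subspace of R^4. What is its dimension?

Row reduce to echelon form.
R3 ← R3 − (1/5)·R1: [0, 39/5, -13/5, 39/5]
R4 ← R4 + (3/5)·R1: [0, 18/5, -6/5, 18/5]
R5 ← R5 − (1/5)·R1: [0, 39/5, 12/5, 39/5]
R3 ← R3 + (13/5)·R2: [0, 0, 13/5, 0]
R4 ← R4 + (6/5)·R2: [0, 0, 6/5, 0]
R5 ← R5 + (13/5)·R2: [0, 0, 38/5, 0]
R4 ← R4 − (6/13)·R3: [0, 0, 0, 0]
R5 ← R5 − (38/13)·R3: [0, 0, 0, 0]
3 nonzero rows, so rank(A) = 3.
A has 4 columns; by rank–nullity, nullity = 4 − 3 = 1.

1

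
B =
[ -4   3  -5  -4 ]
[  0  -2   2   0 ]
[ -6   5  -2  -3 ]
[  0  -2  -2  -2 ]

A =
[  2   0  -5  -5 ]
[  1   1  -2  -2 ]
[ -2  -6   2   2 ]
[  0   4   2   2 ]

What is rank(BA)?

First compute BA:
[[  5,  17,  -4,  -4],
 [ -6, -14,   8,   8],
 [ -3,   5,  10,  10],
 [  2,   2,  -4,  -4]]
Now row reduce the product.
R2 ← R2 + (6/5)·R1: [0, 32/5, 16/5, 16/5]
R3 ← R3 + (3/5)·R1: [0, 76/5, 38/5, 38/5]
R4 ← R4 − (2/5)·R1: [0, -24/5, -12/5, -12/5]
R3 ← R3 − (19/8)·R2: [0, 0, 0, 0]
R4 ← R4 + (3/4)·R2: [0, 0, 0, 0]
2 nonzero rows, so rank(BA) = 2.

2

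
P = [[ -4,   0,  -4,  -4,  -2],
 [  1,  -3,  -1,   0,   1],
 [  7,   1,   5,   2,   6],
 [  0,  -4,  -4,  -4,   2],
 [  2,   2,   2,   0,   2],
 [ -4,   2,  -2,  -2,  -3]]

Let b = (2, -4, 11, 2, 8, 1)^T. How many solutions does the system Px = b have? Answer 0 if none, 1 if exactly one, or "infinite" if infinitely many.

Row reduce the augmented matrix [P | b].
R2 ← R2 + (1/4)·R1: [0, -3, -2, -1, 1/2, -7/2]
R3 ← R3 + (7/4)·R1: [0, 1, -2, -5, 5/2, 29/2]
R5 ← R5 + (1/2)·R1: [0, 2, 0, -2, 1, 9]
R6 ← R6 − R1: [0, 2, 2, 2, -1, -1]
R3 ← R3 + (1/3)·R2: [0, 0, -8/3, -16/3, 8/3, 40/3]
R4 ← R4 − (4/3)·R2: [0, 0, -4/3, -8/3, 4/3, 20/3]
R5 ← R5 + (2/3)·R2: [0, 0, -4/3, -8/3, 4/3, 20/3]
R6 ← R6 + (2/3)·R2: [0, 0, 2/3, 4/3, -2/3, -10/3]
R4 ← R4 − (1/2)·R3: [0, 0, 0, 0, 0, 0]
R5 ← R5 − (1/2)·R3: [0, 0, 0, 0, 0, 0]
R6 ← R6 + (1/4)·R3: [0, 0, 0, 0, 0, 0]
The echelon form has 3 nonzero rows, and every pivot lies in the first 5 columns, so rank(P) = rank([P|b]) = 3.
The system is consistent.
rank = 3 < 5 unknowns, so there are infinitely many solutions.

infinite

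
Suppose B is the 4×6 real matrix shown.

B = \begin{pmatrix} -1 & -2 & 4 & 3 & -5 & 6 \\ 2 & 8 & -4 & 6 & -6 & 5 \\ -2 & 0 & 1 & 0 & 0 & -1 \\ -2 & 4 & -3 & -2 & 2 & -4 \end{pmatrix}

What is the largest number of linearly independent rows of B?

4

Row reduce to echelon form.
R2 ← R2 + (2)·R1: [0, 4, 4, 12, -16, 17]
R3 ← R3 − (2)·R1: [0, 4, -7, -6, 10, -13]
R4 ← R4 − (2)·R1: [0, 8, -11, -8, 12, -16]
R3 ← R3 − R2: [0, 0, -11, -18, 26, -30]
R4 ← R4 − (2)·R2: [0, 0, -19, -32, 44, -50]
R4 ← R4 − (19/11)·R3: [0, 0, 0, -10/11, -10/11, 20/11]
Echelon form has 4 nonzero rows, so rank(B) = 4.
The rank gives the maximum number of linearly independent rows: 4.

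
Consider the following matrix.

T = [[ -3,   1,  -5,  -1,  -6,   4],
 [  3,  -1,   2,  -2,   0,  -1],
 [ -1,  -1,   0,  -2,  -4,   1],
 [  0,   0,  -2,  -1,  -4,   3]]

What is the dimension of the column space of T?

Row reduce to echelon form.
R2 ← R2 + R1: [0, 0, -3, -3, -6, 3]
R3 ← R3 − (1/3)·R1: [0, -4/3, 5/3, -5/3, -2, -1/3]
Swap R2 ↔ R3
R4 ← R4 − (2/3)·R3: [0, 0, 0, 1, 0, 1]
Echelon form has 4 nonzero rows, so rank(T) = 4.
The column space has dimension equal to the rank: 4.

4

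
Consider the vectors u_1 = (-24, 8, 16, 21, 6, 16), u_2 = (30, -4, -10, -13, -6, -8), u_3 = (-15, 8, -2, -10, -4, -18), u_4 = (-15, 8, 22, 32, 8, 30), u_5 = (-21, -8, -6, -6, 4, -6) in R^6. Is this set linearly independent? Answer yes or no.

no

Form the matrix with these vectors as rows and row reduce.
R2 ← R2 + (5/4)·R1: [0, 6, 10, 53/4, 3/2, 12]
R3 ← R3 − (5/8)·R1: [0, 3, -12, -185/8, -31/4, -28]
R4 ← R4 − (5/8)·R1: [0, 3, 12, 151/8, 17/4, 20]
R5 ← R5 − (7/8)·R1: [0, -15, -20, -195/8, -5/4, -20]
R3 ← R3 − (1/2)·R2: [0, 0, -17, -119/4, -17/2, -34]
R4 ← R4 − (1/2)·R2: [0, 0, 7, 49/4, 7/2, 14]
R5 ← R5 + (5/2)·R2: [0, 0, 5, 35/4, 5/2, 10]
R4 ← R4 + (7/17)·R3: [0, 0, 0, 0, 0, 0]
R5 ← R5 + (5/17)·R3: [0, 0, 0, 0, 0, 0]
3 nonzero rows, so the 5 vectors span a space of dimension 3.
Since 3 < 5, the vectors are linearly dependent.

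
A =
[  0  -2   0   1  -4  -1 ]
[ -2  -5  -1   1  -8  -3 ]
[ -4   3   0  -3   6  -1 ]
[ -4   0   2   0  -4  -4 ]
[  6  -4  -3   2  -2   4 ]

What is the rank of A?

Row reduce to echelon form.
Swap R1 ↔ R2
R3 ← R3 − (2)·R1: [0, 13, 2, -5, 22, 5]
R4 ← R4 − (2)·R1: [0, 10, 4, -2, 12, 2]
R5 ← R5 + (3)·R1: [0, -19, -6, 5, -26, -5]
R3 ← R3 + (13/2)·R2: [0, 0, 2, 3/2, -4, -3/2]
R4 ← R4 + (5)·R2: [0, 0, 4, 3, -8, -3]
R5 ← R5 − (19/2)·R2: [0, 0, -6, -9/2, 12, 9/2]
R4 ← R4 − (2)·R3: [0, 0, 0, 0, 0, 0]
R5 ← R5 + (3)·R3: [0, 0, 0, 0, 0, 0]
Echelon form has 3 nonzero rows, so rank(A) = 3.

3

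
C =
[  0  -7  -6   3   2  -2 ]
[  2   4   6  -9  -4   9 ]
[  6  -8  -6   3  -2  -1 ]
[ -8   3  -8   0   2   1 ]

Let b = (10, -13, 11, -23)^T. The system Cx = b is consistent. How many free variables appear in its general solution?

Row reduce the augmented matrix [C | b].
Swap R1 ↔ R2
R3 ← R3 − (3)·R1: [0, -20, -24, 30, 10, -28, 50]
R4 ← R4 + (4)·R1: [0, 19, 16, -36, -14, 37, -75]
R3 ← R3 − (20/7)·R2: [0, 0, -48/7, 150/7, 30/7, -156/7, 150/7]
R4 ← R4 + (19/7)·R2: [0, 0, -2/7, -195/7, -60/7, 221/7, -335/7]
R4 ← R4 − (1/24)·R3: [0, 0, 0, -115/4, -35/4, 65/2, -195/4]
The echelon form has 4 nonzero rows, and every pivot lies in the first 6 columns, so rank(C) = rank([C|b]) = 4.
The system is consistent.
Free variables = (unknowns) − (rank) = 6 − 4 = 2.

2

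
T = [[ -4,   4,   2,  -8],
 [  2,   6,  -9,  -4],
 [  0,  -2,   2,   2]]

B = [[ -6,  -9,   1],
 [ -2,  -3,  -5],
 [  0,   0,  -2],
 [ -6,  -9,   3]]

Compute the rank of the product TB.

2

First compute TB:
[[ 64,  96, -52],
 [  0,   0, -22],
 [ -8, -12,  12]]
Now row reduce the product.
R3 ← R3 + (1/8)·R1: [0, 0, 11/2]
R3 ← R3 + (1/4)·R2: [0, 0, 0]
2 nonzero rows, so rank(TB) = 2.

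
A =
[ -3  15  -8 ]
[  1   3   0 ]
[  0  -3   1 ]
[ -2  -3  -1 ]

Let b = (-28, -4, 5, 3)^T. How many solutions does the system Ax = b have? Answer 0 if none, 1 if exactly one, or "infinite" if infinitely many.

Row reduce the augmented matrix [A | b].
R2 ← R2 + (1/3)·R1: [0, 8, -8/3, -40/3]
R4 ← R4 − (2/3)·R1: [0, -13, 13/3, 65/3]
R3 ← R3 + (3/8)·R2: [0, 0, 0, 0]
R4 ← R4 + (13/8)·R2: [0, 0, 0, 0]
The echelon form has 2 nonzero rows, and every pivot lies in the first 3 columns, so rank(A) = rank([A|b]) = 2.
The system is consistent.
rank = 2 < 3 unknowns, so there are infinitely many solutions.

infinite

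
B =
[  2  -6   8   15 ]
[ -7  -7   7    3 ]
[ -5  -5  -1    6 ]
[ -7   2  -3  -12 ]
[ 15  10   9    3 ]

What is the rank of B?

Row reduce to echelon form.
R2 ← R2 + (7/2)·R1: [0, -28, 35, 111/2]
R3 ← R3 + (5/2)·R1: [0, -20, 19, 87/2]
R4 ← R4 + (7/2)·R1: [0, -19, 25, 81/2]
R5 ← R5 − (15/2)·R1: [0, 55, -51, -219/2]
R3 ← R3 − (5/7)·R2: [0, 0, -6, 27/7]
R4 ← R4 − (19/28)·R2: [0, 0, 5/4, 159/56]
R5 ← R5 + (55/28)·R2: [0, 0, 71/4, -27/56]
R4 ← R4 + (5/24)·R3: [0, 0, 0, 51/14]
R5 ← R5 + (71/24)·R3: [0, 0, 0, 153/14]
R5 ← R5 − (3)·R4: [0, 0, 0, 0]
Echelon form has 4 nonzero rows, so rank(B) = 4.

4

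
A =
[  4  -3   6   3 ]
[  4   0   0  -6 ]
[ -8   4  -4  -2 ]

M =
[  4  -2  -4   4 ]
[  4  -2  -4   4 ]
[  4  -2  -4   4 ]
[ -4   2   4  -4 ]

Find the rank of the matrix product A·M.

1

First compute AM:
[[ 16,  -8, -16,  16],
 [ 40, -20, -40,  40],
 [-24,  12,  24, -24]]
Now row reduce the product.
R2 ← R2 − (5/2)·R1: [0, 0, 0, 0]
R3 ← R3 + (3/2)·R1: [0, 0, 0, 0]
1 nonzero row, so rank(AM) = 1.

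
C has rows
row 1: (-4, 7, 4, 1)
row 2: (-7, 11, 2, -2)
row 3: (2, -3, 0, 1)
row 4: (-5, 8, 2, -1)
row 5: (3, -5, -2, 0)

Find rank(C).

2

Row reduce to echelon form.
R2 ← R2 − (7/4)·R1: [0, -5/4, -5, -15/4]
R3 ← R3 + (1/2)·R1: [0, 1/2, 2, 3/2]
R4 ← R4 − (5/4)·R1: [0, -3/4, -3, -9/4]
R5 ← R5 + (3/4)·R1: [0, 1/4, 1, 3/4]
R3 ← R3 + (2/5)·R2: [0, 0, 0, 0]
R4 ← R4 − (3/5)·R2: [0, 0, 0, 0]
R5 ← R5 + (1/5)·R2: [0, 0, 0, 0]
Echelon form has 2 nonzero rows, so rank(C) = 2.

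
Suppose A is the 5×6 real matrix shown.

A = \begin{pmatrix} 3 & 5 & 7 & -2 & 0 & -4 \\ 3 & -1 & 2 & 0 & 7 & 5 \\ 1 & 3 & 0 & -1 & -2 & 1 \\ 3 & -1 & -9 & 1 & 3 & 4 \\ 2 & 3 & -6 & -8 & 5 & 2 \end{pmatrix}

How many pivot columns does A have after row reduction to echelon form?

Row reduce to echelon form.
R2 ← R2 − R1: [0, -6, -5, 2, 7, 9]
R3 ← R3 − (1/3)·R1: [0, 4/3, -7/3, -1/3, -2, 7/3]
R4 ← R4 − R1: [0, -6, -16, 3, 3, 8]
R5 ← R5 − (2/3)·R1: [0, -1/3, -32/3, -20/3, 5, 14/3]
R3 ← R3 + (2/9)·R2: [0, 0, -31/9, 1/9, -4/9, 13/3]
R4 ← R4 − R2: [0, 0, -11, 1, -4, -1]
R5 ← R5 − (1/18)·R2: [0, 0, -187/18, -61/9, 83/18, 25/6]
R4 ← R4 − (99/31)·R3: [0, 0, 0, 20/31, -80/31, -460/31]
R5 ← R5 − (187/62)·R3: [0, 0, 0, -441/62, 369/62, -276/31]
R5 ← R5 + (441/40)·R4: [0, 0, 0, 0, -45/2, -345/2]
Echelon form has 5 nonzero rows, so rank(A) = 5.
Each nonzero row contributes one pivot column: 5 pivot columns.

5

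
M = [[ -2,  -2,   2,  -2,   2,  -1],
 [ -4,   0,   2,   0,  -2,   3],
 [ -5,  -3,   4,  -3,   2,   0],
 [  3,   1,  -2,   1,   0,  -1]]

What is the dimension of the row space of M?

2

Row reduce to echelon form.
R2 ← R2 − (2)·R1: [0, 4, -2, 4, -6, 5]
R3 ← R3 − (5/2)·R1: [0, 2, -1, 2, -3, 5/2]
R4 ← R4 + (3/2)·R1: [0, -2, 1, -2, 3, -5/2]
R3 ← R3 − (1/2)·R2: [0, 0, 0, 0, 0, 0]
R4 ← R4 + (1/2)·R2: [0, 0, 0, 0, 0, 0]
Echelon form has 2 nonzero rows, so rank(M) = 2.
The row space has dimension equal to the rank: 2.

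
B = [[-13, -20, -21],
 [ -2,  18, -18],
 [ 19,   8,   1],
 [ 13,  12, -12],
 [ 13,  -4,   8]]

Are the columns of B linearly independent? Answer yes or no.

Row reduce B to echelon form.
R2 ← R2 − (2/13)·R1: [0, 274/13, -192/13]
R3 ← R3 + (19/13)·R1: [0, -276/13, -386/13]
R4 ← R4 + R1: [0, -8, -33]
R5 ← R5 + R1: [0, -24, -13]
R3 ← R3 + (138/137)·R2: [0, 0, -6106/137]
R4 ← R4 + (52/137)·R2: [0, 0, -5289/137]
R5 ← R5 + (156/137)·R2: [0, 0, -4085/137]
R4 ← R4 − (123/142)·R3: [0, 0, 0]
R5 ← R5 − (95/142)·R3: [0, 0, 0]
3 pivots among 3 columns.
Every column is a pivot column, so the columns are linearly independent.

yes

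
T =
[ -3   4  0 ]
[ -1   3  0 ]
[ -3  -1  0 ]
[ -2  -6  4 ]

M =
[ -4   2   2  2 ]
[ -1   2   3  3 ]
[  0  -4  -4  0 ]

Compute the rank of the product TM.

First compute TM:
[[  8,   2,   6,   6],
 [  1,   4,   7,   7],
 [ 13,  -8,  -9,  -9],
 [ 14, -32, -38, -22]]
Now row reduce the product.
R2 ← R2 − (1/8)·R1: [0, 15/4, 25/4, 25/4]
R3 ← R3 − (13/8)·R1: [0, -45/4, -75/4, -75/4]
R4 ← R4 − (7/4)·R1: [0, -71/2, -97/2, -65/2]
R3 ← R3 + (3)·R2: [0, 0, 0, 0]
R4 ← R4 + (142/15)·R2: [0, 0, 32/3, 80/3]
Swap R3 ↔ R4
3 nonzero rows, so rank(TM) = 3.

3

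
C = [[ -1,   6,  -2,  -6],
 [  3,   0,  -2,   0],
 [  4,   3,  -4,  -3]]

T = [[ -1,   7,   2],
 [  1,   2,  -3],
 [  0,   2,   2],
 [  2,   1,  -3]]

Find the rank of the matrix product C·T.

2

First compute CT:
[[ -5,  -5,  -6],
 [ -3,  17,   2],
 [ -7,  23,   0]]
Now row reduce the product.
R2 ← R2 − (3/5)·R1: [0, 20, 28/5]
R3 ← R3 − (7/5)·R1: [0, 30, 42/5]
R3 ← R3 − (3/2)·R2: [0, 0, 0]
2 nonzero rows, so rank(CT) = 2.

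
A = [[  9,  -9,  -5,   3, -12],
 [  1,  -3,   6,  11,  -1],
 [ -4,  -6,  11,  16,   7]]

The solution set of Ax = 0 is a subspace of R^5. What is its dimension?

2

Row reduce to echelon form.
R2 ← R2 − (1/9)·R1: [0, -2, 59/9, 32/3, 1/3]
R3 ← R3 + (4/9)·R1: [0, -10, 79/9, 52/3, 5/3]
R3 ← R3 − (5)·R2: [0, 0, -24, -36, 0]
3 nonzero rows, so rank(A) = 3.
A has 5 columns; by rank–nullity, nullity = 5 − 3 = 2.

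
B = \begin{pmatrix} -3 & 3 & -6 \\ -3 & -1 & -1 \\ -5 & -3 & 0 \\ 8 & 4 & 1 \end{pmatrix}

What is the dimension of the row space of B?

Row reduce to echelon form.
R2 ← R2 − R1: [0, -4, 5]
R3 ← R3 − (5/3)·R1: [0, -8, 10]
R4 ← R4 + (8/3)·R1: [0, 12, -15]
R3 ← R3 − (2)·R2: [0, 0, 0]
R4 ← R4 + (3)·R2: [0, 0, 0]
Echelon form has 2 nonzero rows, so rank(B) = 2.
The row space has dimension equal to the rank: 2.

2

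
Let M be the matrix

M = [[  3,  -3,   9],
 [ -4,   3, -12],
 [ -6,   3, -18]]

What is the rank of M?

Row reduce to echelon form.
R2 ← R2 + (4/3)·R1: [0, -1, 0]
R3 ← R3 + (2)·R1: [0, -3, 0]
R3 ← R3 − (3)·R2: [0, 0, 0]
Echelon form has 2 nonzero rows, so rank(M) = 2.

2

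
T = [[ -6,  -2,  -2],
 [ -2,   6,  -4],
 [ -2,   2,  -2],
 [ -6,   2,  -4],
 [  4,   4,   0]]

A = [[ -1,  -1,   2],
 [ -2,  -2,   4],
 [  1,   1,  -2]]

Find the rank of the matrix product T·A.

First compute TA:
[[  8,   8, -16],
 [-14, -14,  28],
 [ -4,  -4,   8],
 [ -2,  -2,   4],
 [-12, -12,  24]]
Now row reduce the product.
R2 ← R2 + (7/4)·R1: [0, 0, 0]
R3 ← R3 + (1/2)·R1: [0, 0, 0]
R4 ← R4 + (1/4)·R1: [0, 0, 0]
R5 ← R5 + (3/2)·R1: [0, 0, 0]
1 nonzero row, so rank(TA) = 1.

1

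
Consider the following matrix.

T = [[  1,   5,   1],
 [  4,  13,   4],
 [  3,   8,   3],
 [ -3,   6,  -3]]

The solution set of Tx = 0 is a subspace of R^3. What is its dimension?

Row reduce to echelon form.
R2 ← R2 − (4)·R1: [0, -7, 0]
R3 ← R3 − (3)·R1: [0, -7, 0]
R4 ← R4 + (3)·R1: [0, 21, 0]
R3 ← R3 − R2: [0, 0, 0]
R4 ← R4 + (3)·R2: [0, 0, 0]
2 nonzero rows, so rank(T) = 2.
T has 3 columns; by rank–nullity, nullity = 3 − 2 = 1.

1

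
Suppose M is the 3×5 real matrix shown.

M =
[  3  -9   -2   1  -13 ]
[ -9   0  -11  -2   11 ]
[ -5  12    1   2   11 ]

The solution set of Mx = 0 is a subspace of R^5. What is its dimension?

Row reduce to echelon form.
R2 ← R2 + (3)·R1: [0, -27, -17, 1, -28]
R3 ← R3 + (5/3)·R1: [0, -3, -7/3, 11/3, -32/3]
R3 ← R3 − (1/9)·R2: [0, 0, -4/9, 32/9, -68/9]
3 nonzero rows, so rank(M) = 3.
M has 5 columns; by rank–nullity, nullity = 5 − 3 = 2.

2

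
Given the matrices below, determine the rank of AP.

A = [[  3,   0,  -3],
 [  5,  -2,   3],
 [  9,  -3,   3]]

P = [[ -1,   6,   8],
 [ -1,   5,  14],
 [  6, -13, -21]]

First compute AP:
[[-21,  57,  87],
 [ 15, -19, -51],
 [ 12,   0, -33]]
Now row reduce the product.
R2 ← R2 + (5/7)·R1: [0, 152/7, 78/7]
R3 ← R3 + (4/7)·R1: [0, 228/7, 117/7]
R3 ← R3 − (3/2)·R2: [0, 0, 0]
2 nonzero rows, so rank(AP) = 2.

2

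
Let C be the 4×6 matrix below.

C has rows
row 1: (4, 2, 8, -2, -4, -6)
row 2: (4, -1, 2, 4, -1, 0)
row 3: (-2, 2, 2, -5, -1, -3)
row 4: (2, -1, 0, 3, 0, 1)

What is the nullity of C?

Row reduce to echelon form.
R2 ← R2 − R1: [0, -3, -6, 6, 3, 6]
R3 ← R3 + (1/2)·R1: [0, 3, 6, -6, -3, -6]
R4 ← R4 − (1/2)·R1: [0, -2, -4, 4, 2, 4]
R3 ← R3 + R2: [0, 0, 0, 0, 0, 0]
R4 ← R4 − (2/3)·R2: [0, 0, 0, 0, 0, 0]
2 nonzero rows, so rank(C) = 2.
C has 6 columns; by rank–nullity, nullity = 6 − 2 = 4.

4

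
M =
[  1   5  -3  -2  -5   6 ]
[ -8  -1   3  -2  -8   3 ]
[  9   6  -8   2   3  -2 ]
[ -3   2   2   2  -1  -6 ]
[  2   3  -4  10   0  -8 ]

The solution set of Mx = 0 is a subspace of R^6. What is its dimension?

1

Row reduce to echelon form.
R2 ← R2 + (8)·R1: [0, 39, -21, -18, -48, 51]
R3 ← R3 − (9)·R1: [0, -39, 19, 20, 48, -56]
R4 ← R4 + (3)·R1: [0, 17, -7, -4, -16, 12]
R5 ← R5 − (2)·R1: [0, -7, 2, 14, 10, -20]
R3 ← R3 + R2: [0, 0, -2, 2, 0, -5]
R4 ← R4 − (17/39)·R2: [0, 0, 28/13, 50/13, 64/13, -133/13]
R5 ← R5 + (7/39)·R2: [0, 0, -23/13, 140/13, 18/13, -141/13]
R4 ← R4 + (14/13)·R3: [0, 0, 0, 6, 64/13, -203/13]
R5 ← R5 − (23/26)·R3: [0, 0, 0, 9, 18/13, -167/26]
R5 ← R5 − (3/2)·R4: [0, 0, 0, 0, -6, 17]
5 nonzero rows, so rank(M) = 5.
M has 6 columns; by rank–nullity, nullity = 6 − 5 = 1.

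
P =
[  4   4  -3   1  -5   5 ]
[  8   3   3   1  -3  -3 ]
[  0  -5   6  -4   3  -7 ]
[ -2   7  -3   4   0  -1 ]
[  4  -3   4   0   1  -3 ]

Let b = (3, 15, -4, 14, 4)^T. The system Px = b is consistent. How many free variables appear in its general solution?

Row reduce the augmented matrix [P | b].
R2 ← R2 − (2)·R1: [0, -5, 9, -1, 7, -13, 9]
R4 ← R4 + (1/2)·R1: [0, 9, -9/2, 9/2, -5/2, 3/2, 31/2]
R5 ← R5 − R1: [0, -7, 7, -1, 6, -8, 1]
R3 ← R3 − R2: [0, 0, -3, -3, -4, 6, -13]
R4 ← R4 + (9/5)·R2: [0, 0, 117/10, 27/10, 101/10, -219/10, 317/10]
R5 ← R5 − (7/5)·R2: [0, 0, -28/5, 2/5, -19/5, 51/5, -58/5]
R4 ← R4 + (39/10)·R3: [0, 0, 0, -9, -11/2, 3/2, -19]
R5 ← R5 − (28/15)·R3: [0, 0, 0, 6, 11/3, -1, 38/3]
R5 ← R5 + (2/3)·R4: [0, 0, 0, 0, 0, 0, 0]
The echelon form has 4 nonzero rows, and every pivot lies in the first 6 columns, so rank(P) = rank([P|b]) = 4.
The system is consistent.
Free variables = (unknowns) − (rank) = 6 − 4 = 2.

2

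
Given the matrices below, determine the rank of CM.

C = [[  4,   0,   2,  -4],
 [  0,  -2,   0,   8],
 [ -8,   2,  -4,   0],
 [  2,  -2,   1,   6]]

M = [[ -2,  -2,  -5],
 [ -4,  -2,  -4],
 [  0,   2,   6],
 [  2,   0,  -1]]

2

First compute CM:
[[-16,  -4,  -4],
 [ 24,   4,   0],
 [  8,   4,   8],
 [ 16,   2,  -2]]
Now row reduce the product.
R2 ← R2 + (3/2)·R1: [0, -2, -6]
R3 ← R3 + (1/2)·R1: [0, 2, 6]
R4 ← R4 + R1: [0, -2, -6]
R3 ← R3 + R2: [0, 0, 0]
R4 ← R4 − R2: [0, 0, 0]
2 nonzero rows, so rank(CM) = 2.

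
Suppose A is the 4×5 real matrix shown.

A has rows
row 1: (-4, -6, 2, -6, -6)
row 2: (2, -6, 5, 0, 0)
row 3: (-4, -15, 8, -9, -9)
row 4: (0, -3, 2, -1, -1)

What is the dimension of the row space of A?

Row reduce to echelon form.
R2 ← R2 + (1/2)·R1: [0, -9, 6, -3, -3]
R3 ← R3 − R1: [0, -9, 6, -3, -3]
R3 ← R3 − R2: [0, 0, 0, 0, 0]
R4 ← R4 − (1/3)·R2: [0, 0, 0, 0, 0]
Echelon form has 2 nonzero rows, so rank(A) = 2.
The row space has dimension equal to the rank: 2.

2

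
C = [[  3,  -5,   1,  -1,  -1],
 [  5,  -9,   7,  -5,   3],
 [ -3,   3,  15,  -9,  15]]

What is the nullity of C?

3

Row reduce to echelon form.
R2 ← R2 − (5/3)·R1: [0, -2/3, 16/3, -10/3, 14/3]
R3 ← R3 + R1: [0, -2, 16, -10, 14]
R3 ← R3 − (3)·R2: [0, 0, 0, 0, 0]
2 nonzero rows, so rank(C) = 2.
C has 5 columns; by rank–nullity, nullity = 5 − 2 = 3.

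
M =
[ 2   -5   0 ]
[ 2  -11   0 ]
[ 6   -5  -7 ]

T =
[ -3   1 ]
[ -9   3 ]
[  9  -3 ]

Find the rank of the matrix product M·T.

First compute MT:
[[ 39, -13],
 [ 93, -31],
 [-36,  12]]
Now row reduce the product.
R2 ← R2 − (31/13)·R1: [0, 0]
R3 ← R3 + (12/13)·R1: [0, 0]
1 nonzero row, so rank(MT) = 1.

1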